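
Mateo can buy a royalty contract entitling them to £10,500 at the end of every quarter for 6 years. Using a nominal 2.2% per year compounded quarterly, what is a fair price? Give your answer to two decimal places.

£235,471.09

With 4 periods per year: i = 0.0055, n = 24.
Annuity factor a(24|0.0055) = 22.425818; PV = 10500 × 22.425818 = 235,471.0860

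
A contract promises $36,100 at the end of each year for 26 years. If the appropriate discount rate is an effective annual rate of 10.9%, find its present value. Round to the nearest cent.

$308,709.34

PV = PMT · [1 − (1+i)^(−n)] / i = 36100 · 8.551505 = 308,709.3373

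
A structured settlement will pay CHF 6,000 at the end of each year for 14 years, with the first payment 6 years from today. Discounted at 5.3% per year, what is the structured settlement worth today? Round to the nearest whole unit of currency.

Value one period before first payment (t=5): 6000 × [1 − (1+0.053)^(−14)] / 0.053 = 6000 × 9.711479 = 58,268.8718
PV₀ = 58,268.8718 / (1+0.053)^5 = 58,268.8718 / 1.294619 = 45,008.5222

CHF 45,009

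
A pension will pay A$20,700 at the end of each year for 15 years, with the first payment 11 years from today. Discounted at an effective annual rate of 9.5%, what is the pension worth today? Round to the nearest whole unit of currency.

A$65,387

Value one period before first payment (t=10): 20700 × [1 − (1+0.095)^(−15)] / 0.095 = 20700 × 7.828175 = 162,043.2226
PV₀ = 162,043.2226 / (1+0.095)^10 = 162,043.2226 / 2.478228 = 65,386.7392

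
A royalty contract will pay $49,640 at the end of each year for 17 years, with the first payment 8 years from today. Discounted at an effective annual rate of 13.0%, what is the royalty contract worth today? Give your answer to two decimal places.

Value one period before first payment (t=7): 49640 × [1 − (1+0.13)^(−17)] / 0.13 = 49640 × 6.729093 = 334,032.1754
PV₀ = 334,032.1754 / (1+0.13)^7 = 334,032.1754 / 2.352605 = 141,983.9315

$141,983.93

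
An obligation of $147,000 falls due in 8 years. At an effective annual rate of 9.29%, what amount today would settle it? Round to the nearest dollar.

PV = FV·(1+i)^(−n) = 147,000 × 0.491311 = 72,222.7344

$72,223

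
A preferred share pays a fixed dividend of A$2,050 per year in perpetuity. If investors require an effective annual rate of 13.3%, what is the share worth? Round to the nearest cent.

A$15,413.53

PV = PMT / i = 2050 / 0.133 = 15,413.5338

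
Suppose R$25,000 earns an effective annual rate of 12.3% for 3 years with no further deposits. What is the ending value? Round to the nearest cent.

R$35,406.20

25,000 × (1+0.123)^3 = 25,000 × 1.416248 = 35,406.1967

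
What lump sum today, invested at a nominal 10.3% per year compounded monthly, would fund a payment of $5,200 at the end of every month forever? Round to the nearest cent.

$605,825.24

Periodic rate i = 0.103/12 = 0.00858333.
PV = C/r = 5200/0.00858333 = 605,825.2427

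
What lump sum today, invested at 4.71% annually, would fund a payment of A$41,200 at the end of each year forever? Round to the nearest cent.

PV = PMT / i = 41200 / 0.0471 = 874,734.6072

A$874,734.61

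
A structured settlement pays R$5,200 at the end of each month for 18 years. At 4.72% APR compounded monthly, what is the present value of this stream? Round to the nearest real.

R$755,808

Periodic rate i = 0.0472/12 = 0.00393333; n = 18 × 12 = 216 periods.
Annuity factor a(216|0.00393333) = 145.347686; PV = 5200 × 145.347686 = 755,807.9654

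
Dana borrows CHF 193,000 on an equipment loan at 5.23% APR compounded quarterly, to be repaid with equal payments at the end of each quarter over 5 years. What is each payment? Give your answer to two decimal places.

CHF 11,029.26

With 4 periods per year: i = 0.013075, n = 20.
Annuity-PV factor = 17.498906; PMT = 193000 / 17.498906 = 11,029.2608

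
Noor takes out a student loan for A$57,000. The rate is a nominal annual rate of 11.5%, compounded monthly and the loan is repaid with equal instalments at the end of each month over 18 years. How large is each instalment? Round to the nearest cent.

With 12 periods per year: i = 0.00958333, n = 216.
Annuity-PV factor = 91.050199; PMT = 57000 / 91.050199 = 626.0283

A$626.03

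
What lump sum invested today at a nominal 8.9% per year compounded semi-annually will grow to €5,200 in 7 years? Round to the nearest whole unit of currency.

€2,827

With 2 periods per year: i = 0.0445, n = 14.
PV = 5,200 / (1 + 0.0445)^14 = 5,200 / 1.839578 = 2,826.7352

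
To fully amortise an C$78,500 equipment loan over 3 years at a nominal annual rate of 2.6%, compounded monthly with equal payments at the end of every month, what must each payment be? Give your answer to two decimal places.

C$2,269.06

i = 0.026/12 = 0.00216667 per month; n = 3·12 = 36.
PMT = 78500 / ( [1 − (1+0.00216667)^(−36)] / 0.00216667 ) = 78500 / 34.595780 = 2,269.0629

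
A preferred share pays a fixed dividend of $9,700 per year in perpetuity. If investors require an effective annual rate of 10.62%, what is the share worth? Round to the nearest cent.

$91,337.10

PV = PMT / i = 9700 / 0.1062 = 91,337.0998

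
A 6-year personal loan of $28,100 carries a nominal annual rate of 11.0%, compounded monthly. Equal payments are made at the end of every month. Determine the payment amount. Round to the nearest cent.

$534.86

i = 0.11/12 = 0.00916667 per month; n = 6·12 = 72.
Annuity-PV factor = 52.537346; PMT = 28100 / 52.537346 = 534.8576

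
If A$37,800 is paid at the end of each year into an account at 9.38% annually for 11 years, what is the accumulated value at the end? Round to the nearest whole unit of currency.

A$677,468

FV = PMT · [(1+i)^n − 1] / i = 37800 · 17.922444 = 677,468.4010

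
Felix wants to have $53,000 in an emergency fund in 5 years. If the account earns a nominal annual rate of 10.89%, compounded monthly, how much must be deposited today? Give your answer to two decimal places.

Periodic rate i = 0.1089/12 = 0.009075; n = 5 × 12 = 60 periods.
Discount factor = (1+0.009075)^(−60) = 0.581558; PV = 53,000 × 0.581558 = 30,822.5861

$30,822.59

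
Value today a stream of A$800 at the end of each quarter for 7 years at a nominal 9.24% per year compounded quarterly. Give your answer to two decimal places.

Periodic rate i = 0.0924/4 = 0.0231; n = 7 × 4 = 28 periods.
Annuity factor a(28|0.0231) = 20.450803; PV = 800 × 20.450803 = 16,360.6426

A$16,360.64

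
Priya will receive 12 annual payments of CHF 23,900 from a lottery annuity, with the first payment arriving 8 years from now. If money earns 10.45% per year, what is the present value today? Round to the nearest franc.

Value one period before first payment (t=7): 23900 × [1 − (1+0.1045)^(−12)] / 0.1045 = 23900 × 6.666057 = 159,318.7602
Discount back 7 years: 159,318.7602 × (1+0.1045)^(−7) = 159,318.7602 × 0.498701 = 79,452.3737

CHF 79,452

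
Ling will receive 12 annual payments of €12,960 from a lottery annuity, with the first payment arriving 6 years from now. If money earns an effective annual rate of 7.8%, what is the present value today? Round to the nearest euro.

PV at t=5 (ordinary 12-year annuity): 12960 × a(12|0.078) = 12960 × 7.614799 = 98,687.7985
Discount back 5 years: 98,687.7985 × (1+0.078)^(−5) = 98,687.7985 × 0.686920 = 67,790.6279

€67,791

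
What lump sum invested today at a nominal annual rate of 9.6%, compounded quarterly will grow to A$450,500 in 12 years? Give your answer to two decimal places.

A$144,310.15

Periodic rate i = 0.096/4 = 0.024; n = 12 × 4 = 48 periods.
PV = 450,500 / (1 + 0.024)^48 = 450,500 / 3.121749 = 144,310.1495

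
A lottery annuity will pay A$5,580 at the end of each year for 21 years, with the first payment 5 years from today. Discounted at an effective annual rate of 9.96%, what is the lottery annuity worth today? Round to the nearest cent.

PV at t=4 (ordinary 21-year annuity): 5580 × a(21|0.0996) = 5580 × 8.673026 = 48,395.4848
Discount back 4 years: 48,395.4848 × (1+0.0996)^(−4) = 48,395.4848 × 0.684008 = 33,102.8907

A$33,102.89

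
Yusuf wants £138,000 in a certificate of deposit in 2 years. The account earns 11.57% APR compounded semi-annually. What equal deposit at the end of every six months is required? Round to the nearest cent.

With 2 periods per year: i = 0.05785, n = 4.
FV-annuity factor = 4.360680; PMT = 138000 / 4.360680 = 31,646.4398

£31,646.44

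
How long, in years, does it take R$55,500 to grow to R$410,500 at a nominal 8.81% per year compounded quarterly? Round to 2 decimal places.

Periodic rate i = 0.0881/4 = 0.022025.
n = ln(410500/55500) / ln(1+0.022025) = ln(7.39640) / 0.021786 = 91.8478 quarters
= 91.8478/4 years

22.96 years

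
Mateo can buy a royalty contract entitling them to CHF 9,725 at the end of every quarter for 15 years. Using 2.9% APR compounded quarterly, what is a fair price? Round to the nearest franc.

i = 0.029/4 = 0.00725 per quarter; n = 15·4 = 60.
PV = 9725 × [1 − (1+0.00725)^(−60)] / 0.00725 = 9725 × 48.512936 = 471,788.3033

CHF 471,788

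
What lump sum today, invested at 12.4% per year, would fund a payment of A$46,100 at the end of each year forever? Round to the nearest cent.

PV = C/r = 46100/0.124 = 371,774.1935

A$371,774.19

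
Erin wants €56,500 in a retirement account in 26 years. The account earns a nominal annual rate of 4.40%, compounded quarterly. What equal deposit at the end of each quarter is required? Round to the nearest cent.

€293.19

Periodic rate i = 0.044/4 = 0.011; n = 26 × 4 = 104 periods.
FV-annuity factor = 192.704799; PMT = 56500 / 192.704799 = 293.1946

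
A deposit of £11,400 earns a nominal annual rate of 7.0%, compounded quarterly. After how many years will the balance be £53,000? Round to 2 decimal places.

Periodic rate i = 0.07/4 = 0.0175.
n = ln(53000/11400) / ln(1+0.0175) = ln(4.64912) / 0.017349 = 88.5763 quarters
= 88.5763/4 years

22.14 years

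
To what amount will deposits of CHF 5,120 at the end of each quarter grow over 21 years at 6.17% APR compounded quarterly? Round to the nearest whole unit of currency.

i = 0.0617/4 = 0.015425 per quarter; n = 21·4 = 84.
FV = PMT · [(1+i)^n − 1] / i = 5120 · 169.697997 = 868,853.7447

CHF 868,854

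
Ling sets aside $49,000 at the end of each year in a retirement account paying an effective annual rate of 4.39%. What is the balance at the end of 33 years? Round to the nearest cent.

$3,491,431.23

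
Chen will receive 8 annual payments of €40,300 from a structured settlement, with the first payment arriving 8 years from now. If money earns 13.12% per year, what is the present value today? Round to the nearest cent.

Value one period before first payment (t=7): 40300 × [1 − (1+0.1312)^(−8)] / 0.1312 = 40300 × 4.779121 = 192,598.5578
Discount back 7 years: 192,598.5578 × (1+0.1312)^(−7) = 192,598.5578 × 0.421914 = 81,260.0819

€81,260.08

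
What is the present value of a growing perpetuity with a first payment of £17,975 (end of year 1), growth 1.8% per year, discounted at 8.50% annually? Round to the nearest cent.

PV = PMT / (i − g) = 17975 / (0.085 − 0.018) = 17975 / 0.067000 = 268,283.5821

£268,283.58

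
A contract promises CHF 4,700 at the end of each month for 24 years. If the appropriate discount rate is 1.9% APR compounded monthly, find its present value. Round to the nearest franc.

CHF 1,086,316

i = 0.019/12 = 0.00158333 per month; n = 24·12 = 288.
Annuity factor a(288|0.00158333) = 231.131088; PV = 4700 × 231.131088 = 1,086,316.1140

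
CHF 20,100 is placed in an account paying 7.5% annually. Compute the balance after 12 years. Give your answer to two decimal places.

FV = PV·(1+i)^n = 20,100 × 2.381780 = 47,873.7699

CHF 47,873.77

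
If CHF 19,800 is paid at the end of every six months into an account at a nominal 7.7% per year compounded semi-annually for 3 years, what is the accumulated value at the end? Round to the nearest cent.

CHF 130,838.68

With 2 periods per year: i = 0.0385, n = 6.
Accumulation factor s(6|0.0385) = 6.608014; FV = 19800 × 6.608014 = 130,838.6825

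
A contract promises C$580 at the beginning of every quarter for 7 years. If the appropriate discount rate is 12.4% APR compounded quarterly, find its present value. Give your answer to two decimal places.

i = 0.124/4 = 0.031 per quarter; n = 7·4 = 28.
PV = 580 × [1 − (1+0.031)^(−28)] / 0.031 × (1+i) = 580 × 19.111391 = 11,084.6065
(Beginning-of-period payments → annuity-due factor ×(1+i).)

C$11,084.61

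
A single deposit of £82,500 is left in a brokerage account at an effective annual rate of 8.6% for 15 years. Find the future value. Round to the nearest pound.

£284,381

82,500 × (1+0.086)^15 = 82,500 × 3.447048 = 284,381.4913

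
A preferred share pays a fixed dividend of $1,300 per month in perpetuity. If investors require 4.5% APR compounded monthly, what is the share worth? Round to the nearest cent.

$346,666.67

Periodic rate i = 0.045/12 = 0.00375.
PV = PMT / i = 1300 / 0.00375 = 346,666.6667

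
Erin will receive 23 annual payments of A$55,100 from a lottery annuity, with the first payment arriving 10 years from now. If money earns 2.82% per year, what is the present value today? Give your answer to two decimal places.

Value one period before first payment (t=9): 55100 × [1 − (1+0.0282)^(−23)] / 0.0282 = 55100 × 16.755632 = 923,235.2985
PV₀ = 923,235.2985 / (1+0.0282)^9 = 923,235.2985 / 1.284394 = 718,809.8255

A$718,809.83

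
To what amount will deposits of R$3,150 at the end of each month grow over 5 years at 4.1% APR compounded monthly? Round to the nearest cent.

R$209,371.64

Periodic rate i = 0.041/12 = 0.00341667; n = 5 × 12 = 60 periods.
FV = PMT · [(1+i)^n − 1] / i = 3150 · 66.467188 = 209,371.6435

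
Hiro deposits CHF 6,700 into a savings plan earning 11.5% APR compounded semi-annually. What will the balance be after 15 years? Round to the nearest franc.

CHF 35,850

Periodic rate i = 0.115/2 = 0.0575; n = 15 × 2 = 30 periods.
FV = PV·(1+i)^n = 6,700 × 5.350708 = 35,849.7461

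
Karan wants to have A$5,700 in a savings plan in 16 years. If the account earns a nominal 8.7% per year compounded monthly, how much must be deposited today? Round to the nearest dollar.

A$1,424

Periodic rate i = 0.087/12 = 0.00725; n = 16 × 12 = 192 periods.
PV = FV·(1+i)^(−n) = 5,700 × 0.249829 = 1,424.0258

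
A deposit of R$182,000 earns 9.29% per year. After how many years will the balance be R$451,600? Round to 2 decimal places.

10.23 years

n = ln(451600/182000) / ln(1+0.0929) = ln(2.48132) / 0.088835 = 10.2301 years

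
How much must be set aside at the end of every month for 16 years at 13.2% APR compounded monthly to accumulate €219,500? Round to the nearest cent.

€336.75

With 12 periods per year: i = 0.011, n = 192.
PMT = 219500 / ( [(1+0.011)^192 − 1] / 0.011 ) = 219500 / 651.817869 = 336.7505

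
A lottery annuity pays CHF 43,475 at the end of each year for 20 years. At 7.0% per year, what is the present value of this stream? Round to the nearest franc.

CHF 460,575

PV = 43475 × [1 − (1+0.07)^(−20)] / 0.07 = 43475 × 10.594014 = 460,574.7693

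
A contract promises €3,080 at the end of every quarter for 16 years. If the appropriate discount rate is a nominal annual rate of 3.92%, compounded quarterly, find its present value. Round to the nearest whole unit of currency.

With 4 periods per year: i = 0.0098, n = 64.
PV = PMT · [1 − (1+i)^(−n)] / i = 3080 · 47.375675 = 145,917.0782

€145,917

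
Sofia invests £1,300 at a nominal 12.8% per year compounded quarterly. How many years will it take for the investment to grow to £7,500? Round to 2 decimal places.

Periodic rate i = 0.128/4 = 0.032.
n = ln(7500/1300) / ln(1+0.032) = ln(5.76923) / 0.031499 = 55.6385 quarters
= 55.6385/4 years

13.91 years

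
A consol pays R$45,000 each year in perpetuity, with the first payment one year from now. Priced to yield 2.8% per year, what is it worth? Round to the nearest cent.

PV = C/r = 45000/0.028 = 1,607,142.8571

R$1,607,142.86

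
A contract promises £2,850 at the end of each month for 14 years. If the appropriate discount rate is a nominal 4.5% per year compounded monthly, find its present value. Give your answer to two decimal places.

£354,753.01

i = 0.045/12 = 0.00375 per month; n = 14·12 = 168.
Annuity factor a(168|0.00375) = 124.474740; PV = 2850 × 124.474740 = 354,753.0078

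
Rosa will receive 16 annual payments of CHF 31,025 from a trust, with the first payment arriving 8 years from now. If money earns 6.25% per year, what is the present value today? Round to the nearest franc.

Value one period before first payment (t=7): 31025 × [1 − (1+0.0625)^(−16)] / 0.0625 = 31025 × 9.934635 = 308,222.0412
PV₀ = 308,222.0412 / (1+0.0625)^7 = 308,222.0412 / 1.528631 = 201,632.7722

CHF 201,633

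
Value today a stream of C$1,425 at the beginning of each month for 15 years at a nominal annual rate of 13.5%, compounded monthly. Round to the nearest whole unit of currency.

i = 0.135/12 = 0.01125 per month; n = 15·12 = 180.
PV = PMT · [1 − (1+i)^(−n)] / i × (1+i) = 1425 · 77.889206 = 110,992.1181
Payments are at the start of each period, so multiply by (1+i).

C$110,992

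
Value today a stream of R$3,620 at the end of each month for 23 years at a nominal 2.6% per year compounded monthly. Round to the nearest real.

R$751,401

With 12 periods per year: i = 0.00216667, n = 276.
PV = PMT · [1 − (1+i)^(−n)] / i = 3620 · 207.569442 = 751,401.3795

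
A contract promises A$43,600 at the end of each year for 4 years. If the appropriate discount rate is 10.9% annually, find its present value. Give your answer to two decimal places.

A$135,555.95

Annuity factor a(4|0.109) = 3.109081; PV = 43600 × 3.109081 = 135,555.9458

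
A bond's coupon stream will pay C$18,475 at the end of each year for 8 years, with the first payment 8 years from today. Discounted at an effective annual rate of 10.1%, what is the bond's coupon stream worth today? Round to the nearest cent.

PV at t=7 (ordinary 8-year annuity): 18475 × a(8|0.101) = 18475 × 5.315560 = 98,204.9716
Discount back 7 years: 98,204.9716 × (1+0.101)^(−7) = 98,204.9716 × 0.509904 = 50,075.1480

C$50,075.15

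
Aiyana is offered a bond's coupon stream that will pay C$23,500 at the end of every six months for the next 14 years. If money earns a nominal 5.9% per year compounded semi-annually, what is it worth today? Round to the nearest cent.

C$443,664.37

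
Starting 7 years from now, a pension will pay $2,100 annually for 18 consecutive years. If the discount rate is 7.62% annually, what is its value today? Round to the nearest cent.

Value one period before first payment (t=6): 2100 × [1 − (1+0.0762)^(−18)] / 0.0762 = 2100 × 9.624140 = 20,210.6931
Discount back 6 years: 20,210.6931 × (1+0.0762)^(−6) = 20,210.6931 × 0.643639 = 13,008.3820

$13,008.38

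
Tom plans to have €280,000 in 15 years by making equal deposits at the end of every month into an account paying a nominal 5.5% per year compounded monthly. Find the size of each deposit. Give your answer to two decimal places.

€1,004.50

With 12 periods per year: i = 0.00458333, n = 180.
PMT = 280000 / ( [(1+0.00458333)^180 − 1] / 0.00458333 ) = 280000 / 278.745550 = 1,004.5003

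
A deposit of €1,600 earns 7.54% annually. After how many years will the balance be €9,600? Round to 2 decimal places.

24.65 years

(1+i)^n = 9600/1600 = 6.00000, so n = ln 6.00000 / ln 1.0754 = 24.6484 years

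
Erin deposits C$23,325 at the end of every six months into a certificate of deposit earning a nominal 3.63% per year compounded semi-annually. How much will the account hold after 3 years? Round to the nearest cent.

C$146,456.01

With 2 periods per year: i = 0.01815, n = 6.
FV = 23325 × [(1+0.01815)^6 − 1] / 0.01815 = 23325 × 6.278929 = 146,456.0140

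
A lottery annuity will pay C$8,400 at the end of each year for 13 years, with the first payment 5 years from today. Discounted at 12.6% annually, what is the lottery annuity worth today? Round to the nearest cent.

PV at t=4 (ordinary 13-year annuity): 8400 × a(13|0.126) = 8400 × 6.239709 = 52,413.5558
Discount back 4 years: 52,413.5558 × (1+0.126)^(−4) = 52,413.5558 × 0.622080 = 32,605.4397

C$32,605.44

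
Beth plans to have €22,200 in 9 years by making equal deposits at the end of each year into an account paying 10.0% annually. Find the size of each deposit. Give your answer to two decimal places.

€1,634.82

FV-annuity factor = 13.579477; PMT = 22200 / 13.579477 = 1,634.8200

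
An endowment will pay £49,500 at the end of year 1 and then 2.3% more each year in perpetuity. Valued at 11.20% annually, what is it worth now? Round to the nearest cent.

£556,179.78

PV = PMT / (i − g) = 49500 / (0.112 − 0.023) = 49500 / 0.089000 = 556,179.7753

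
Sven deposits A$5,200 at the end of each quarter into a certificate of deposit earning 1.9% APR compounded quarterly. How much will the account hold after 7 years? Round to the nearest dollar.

i = 0.019/4 = 0.00475 per quarter; n = 7·4 = 28.
Accumulation factor s(28|0.00475) = 29.871660; FV = 5200 × 29.871660 = 155,332.6323

A$155,333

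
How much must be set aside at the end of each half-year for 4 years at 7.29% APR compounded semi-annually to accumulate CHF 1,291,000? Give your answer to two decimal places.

i = 0.0729/2 = 0.03645 per half-year; n = 4·2 = 8.
PMT = 1.291e+06 / ( [(1+0.03645)^8 − 1] / 0.03645 ) = 1.291e+06 / 9.098492 = 141,891.6400

CHF 141,891.64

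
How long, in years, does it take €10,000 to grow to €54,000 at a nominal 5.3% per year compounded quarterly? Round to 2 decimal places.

Periodic rate i = 0.053/4 = 0.01325.
n = ln(54000/10000) / ln(1+0.01325) = ln(5.40000) / 0.013163 = 128.1167 quarters
= 128.1167/4 years

32.03 years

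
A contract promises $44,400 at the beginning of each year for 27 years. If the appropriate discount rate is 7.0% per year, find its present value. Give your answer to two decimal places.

$569,464.57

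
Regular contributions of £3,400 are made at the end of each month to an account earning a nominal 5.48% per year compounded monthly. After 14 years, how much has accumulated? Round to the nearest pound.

£856,181

i = 0.0548/12 = 0.00456667 per month; n = 14·12 = 168.
FV = PMT · [(1+i)^n − 1] / i = 3400 · 251.818085 = 856,181.4885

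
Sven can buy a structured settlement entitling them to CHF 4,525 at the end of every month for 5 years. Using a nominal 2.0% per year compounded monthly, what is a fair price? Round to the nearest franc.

CHF 258,162

With 12 periods per year: i = 0.00166667, n = 60.
Annuity factor a(60|0.00166667) = 57.052356; PV = 4525 × 57.052356 = 258,161.9092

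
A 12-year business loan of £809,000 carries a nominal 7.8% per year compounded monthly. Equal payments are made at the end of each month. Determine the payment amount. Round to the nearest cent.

£8,668.57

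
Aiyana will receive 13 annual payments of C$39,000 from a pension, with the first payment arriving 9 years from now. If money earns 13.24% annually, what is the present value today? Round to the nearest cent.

C$87,301.45

PV at t=8 (ordinary 13-year annuity): 39000 × a(13|0.1324) = 39000 × 6.052792 = 236,058.8937
Discount back 8 years: 236,058.8937 × (1+0.1324)^(−8) = 236,058.8937 × 0.369829 = 87,301.4550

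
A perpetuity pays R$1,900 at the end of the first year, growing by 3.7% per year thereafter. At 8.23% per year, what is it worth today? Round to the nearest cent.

R$41,942.60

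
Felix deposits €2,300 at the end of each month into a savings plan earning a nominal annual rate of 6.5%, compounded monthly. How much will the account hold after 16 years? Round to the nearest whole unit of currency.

With 12 periods per year: i = 0.00541667, n = 192.
FV = 2300 × [(1+0.00541667)^192 − 1] / 0.00541667 = 2300 × 336.237756 = 773,346.8390

€773,347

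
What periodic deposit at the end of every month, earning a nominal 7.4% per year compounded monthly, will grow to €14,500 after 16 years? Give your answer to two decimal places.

€39.64

Periodic rate i = 0.074/12 = 0.00616667; n = 16 × 12 = 192 periods.
PMT = 14500 / ( [(1+0.00616667)^192 − 1] / 0.00616667 ) = 14500 / 365.766470 = 39.6428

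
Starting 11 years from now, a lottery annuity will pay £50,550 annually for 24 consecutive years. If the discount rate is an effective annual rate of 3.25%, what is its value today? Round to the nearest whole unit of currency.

£605,338

PV at t=10 (ordinary 24-year annuity): 50550 × a(24|0.0325) = 50550 × 16.488343 = 833,485.7636
PV₀ = 833,485.7636 / (1+0.0325)^10 = 833,485.7636 / 1.376894 = 605,337.5057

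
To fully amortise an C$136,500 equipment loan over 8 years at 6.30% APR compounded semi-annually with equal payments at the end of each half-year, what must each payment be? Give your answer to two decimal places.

Periodic rate i = 0.063/2 = 0.0315; n = 8 × 2 = 16 periods.
PMT = 136500 / ( [1 − (1+0.0315)^(−16)] / 0.0315 ) = 136500 / 12.418263 = 10,991.8758

C$10,991.88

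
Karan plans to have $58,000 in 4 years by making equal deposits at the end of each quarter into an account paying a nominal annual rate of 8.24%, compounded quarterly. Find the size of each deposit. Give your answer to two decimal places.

Periodic rate i = 0.0824/4 = 0.0206; n = 4 × 4 = 16 periods.
FV-annuity factor = 18.726369; PMT = 58000 / 18.726369 = 3,097.2369

$3,097.24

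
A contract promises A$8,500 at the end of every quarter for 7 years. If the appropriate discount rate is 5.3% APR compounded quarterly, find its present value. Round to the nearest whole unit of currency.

i = 0.053/4 = 0.01325 per quarter; n = 7·4 = 28.
PV = 8500 × [1 − (1+0.01325)^(−28)] / 0.01325 = 8500 × 23.265872 = 197,759.9103

A$197,760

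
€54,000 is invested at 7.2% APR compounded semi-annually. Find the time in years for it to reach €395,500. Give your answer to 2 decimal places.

28.15 years

Periodic rate i = 0.072/2 = 0.036.
(1+i)^n = 395500/54000 = 7.32407, so n = ln 7.32407 / ln 1.036 = 56.2999 half-years
= 56.2999/2 years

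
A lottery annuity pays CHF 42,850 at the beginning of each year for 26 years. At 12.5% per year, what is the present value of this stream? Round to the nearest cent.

CHF 367,610.36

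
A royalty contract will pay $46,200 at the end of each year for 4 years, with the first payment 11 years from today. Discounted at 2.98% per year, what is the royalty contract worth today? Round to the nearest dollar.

PV at t=10 (ordinary 4-year annuity): 46200 × a(4|0.0298) = 46200 × 3.718877 = 171,812.1102
Discount back 10 years: 171,812.1102 × (1+0.0298)^(−10) = 171,812.1102 × 0.745540 = 128,092.8524

$128,093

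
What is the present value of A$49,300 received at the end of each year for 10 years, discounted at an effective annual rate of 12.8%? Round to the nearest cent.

A$269,665.83

PV = PMT · [1 − (1+i)^(−n)] / i = 49300 · 5.469895 = 269,665.8320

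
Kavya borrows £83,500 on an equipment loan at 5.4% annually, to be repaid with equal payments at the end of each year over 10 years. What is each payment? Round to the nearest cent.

Annuity-PV factor = 7.573913; PMT = 83500 / 7.573913 = 11,024.6850

£11,024.69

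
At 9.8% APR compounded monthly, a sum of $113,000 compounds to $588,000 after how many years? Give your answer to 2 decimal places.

Periodic rate i = 0.098/12 = 0.00816667.
n = ln(588000/113000) / ln(1+0.00816667) = ln(5.20354) / 0.008133 = 202.7834 months
= 202.7834/12 years

16.90 years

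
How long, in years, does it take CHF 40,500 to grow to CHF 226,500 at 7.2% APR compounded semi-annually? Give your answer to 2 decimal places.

Periodic rate i = 0.072/2 = 0.036.
n = ln(226500/40500) / ln(1+0.036) = ln(5.59259) / 0.035367 = 48.6735 half-years
= 48.6735/2 years

24.34 years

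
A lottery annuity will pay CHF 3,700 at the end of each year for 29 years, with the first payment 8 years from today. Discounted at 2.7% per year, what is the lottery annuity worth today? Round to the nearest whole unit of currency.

PV at t=7 (ordinary 29-year annuity): 3700 × a(29|0.027) = 3700 × 19.933207 = 73,752.8660
Discount back 7 years: 73,752.8660 × (1+0.027)^(−7) = 73,752.8660 × 0.829864 = 61,204.8441

CHF 61,205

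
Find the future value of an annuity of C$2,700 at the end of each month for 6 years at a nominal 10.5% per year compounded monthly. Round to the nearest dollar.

C$269,220

With 12 periods per year: i = 0.00875, n = 72.
FV = PMT · [(1+i)^n − 1] / i = 2700 · 99.711137 = 269,220.0703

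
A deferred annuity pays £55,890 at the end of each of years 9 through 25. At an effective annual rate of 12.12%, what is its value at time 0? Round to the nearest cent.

PV at t=8 (ordinary 17-year annuity): 55890 × a(17|0.1212) = 55890 × 7.070817 = 395,187.9798
Discount back 8 years: 395,187.9798 × (1+0.1212)^(−8) = 395,187.9798 × 0.400438 = 158,248.2856

£158,248.29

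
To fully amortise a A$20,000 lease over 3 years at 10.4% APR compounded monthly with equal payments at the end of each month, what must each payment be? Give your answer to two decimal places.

A$649.11

Periodic rate i = 0.104/12 = 0.00866667; n = 3 × 12 = 36 periods.
Annuity-PV factor = 30.811598; PMT = 20000 / 30.811598 = 649.1062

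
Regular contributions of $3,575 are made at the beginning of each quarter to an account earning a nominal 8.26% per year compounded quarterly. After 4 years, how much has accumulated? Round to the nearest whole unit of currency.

$68,356

Periodic rate i = 0.0826/4 = 0.02065; n = 4 × 4 = 16 periods.
FV = PMT · [(1+i)^n − 1] / i × (1+i) = 3575 · 19.120498 = 68,355.7800
(annuity-due: payments at period start, so ×(1+i).)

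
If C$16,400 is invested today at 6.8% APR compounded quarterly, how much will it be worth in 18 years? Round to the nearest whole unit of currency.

With 4 periods per year: i = 0.017, n = 72.
FV = 16,400 × (1 + 0.017)^72 = 55,201.7008

C$55,202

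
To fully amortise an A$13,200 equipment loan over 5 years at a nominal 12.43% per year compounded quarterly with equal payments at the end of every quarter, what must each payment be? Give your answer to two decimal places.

A$896.09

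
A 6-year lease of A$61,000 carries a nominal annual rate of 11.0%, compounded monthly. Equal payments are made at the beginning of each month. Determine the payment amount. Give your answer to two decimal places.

With 12 periods per year: i = 0.00916667, n = 72.
Annuity-PV factor × (1+i) = 53.018939; PMT = 61000 / 53.018939 = 1,150.5323

A$1,150.53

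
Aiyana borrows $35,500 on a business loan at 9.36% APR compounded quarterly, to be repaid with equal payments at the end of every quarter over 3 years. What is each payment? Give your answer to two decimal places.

$3,427.35

Periodic rate i = 0.0936/4 = 0.0234; n = 3 × 4 = 12 periods.
PMT = 35500 / ( [1 − (1+0.0234)^(−12)] / 0.0234 ) = 35500 / 10.357850 = 3,427.3522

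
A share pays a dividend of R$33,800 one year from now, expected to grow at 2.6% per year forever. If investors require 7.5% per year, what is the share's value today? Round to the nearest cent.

R$689,795.92

PV = D₁/(r − g) = 33800/(0.075 − 0.026) = 689,795.9184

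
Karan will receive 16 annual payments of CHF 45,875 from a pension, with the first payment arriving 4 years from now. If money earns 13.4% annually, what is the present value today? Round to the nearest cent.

PV at t=3 (ordinary 16-year annuity): 45875 × a(16|0.134) = 45875 × 6.464788 = 296,572.1569
Discount back 3 years: 296,572.1569 × (1+0.134)^(−3) = 296,572.1569 × 0.685742 = 203,372.0246

CHF 203,372.02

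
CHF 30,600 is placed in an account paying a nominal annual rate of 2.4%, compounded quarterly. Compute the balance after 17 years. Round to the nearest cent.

i = 0.024/4 = 0.006 per quarter; n = 17·4 = 68.
FV = 30,600 × (1 + 0.006)^68 = 45,960.4334

CHF 45,960.43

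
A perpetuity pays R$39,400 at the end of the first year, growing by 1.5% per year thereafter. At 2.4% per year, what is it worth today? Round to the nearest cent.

R$4,377,777.78

PV = PMT / (i − g) = 39400 / (0.024 − 0.015) = 39400 / 0.009000 = 4,377,777.7778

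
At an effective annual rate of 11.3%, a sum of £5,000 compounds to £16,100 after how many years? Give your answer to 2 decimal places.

n = ln(16100/5000) / ln(1+0.113) = ln(3.22000) / 0.107059 = 10.9228 years

10.92 years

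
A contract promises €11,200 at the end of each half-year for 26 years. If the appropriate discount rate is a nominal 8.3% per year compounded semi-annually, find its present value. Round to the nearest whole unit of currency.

Periodic rate i = 0.083/2 = 0.0415; n = 26 × 2 = 52 periods.
PV = PMT · [1 − (1+i)^(−n)] / i = 11200 · 21.187882 = 237,304.2751

€237,304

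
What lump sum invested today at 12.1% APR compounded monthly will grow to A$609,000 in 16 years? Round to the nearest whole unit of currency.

i = 0.121/12 = 0.0100833 per month; n = 16·12 = 192.
Discount factor = (1+0.0100833)^(−192) = 0.145686; PV = 609,000 × 0.145686 = 88,722.5259

A$88,723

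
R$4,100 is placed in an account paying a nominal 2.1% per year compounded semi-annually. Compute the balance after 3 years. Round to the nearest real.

R$4,365

Periodic rate i = 0.021/2 = 0.0105; n = 3 × 2 = 6 periods.
4,100 × (1+0.0105)^6 = 4,100 × 1.064677 = 4,365.1761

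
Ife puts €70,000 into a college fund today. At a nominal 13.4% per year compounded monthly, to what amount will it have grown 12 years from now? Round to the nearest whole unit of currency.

€346,396

With 12 periods per year: i = 0.0111667, n = 144.
70,000 × (1+0.0111667)^144 = 70,000 × 4.948519 = 346,396.3097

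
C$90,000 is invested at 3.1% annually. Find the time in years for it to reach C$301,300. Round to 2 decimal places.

39.58 years

(1+i)^n = 301300/90000 = 3.34778, so n = ln 3.34778 / ln 1.031 = 39.5784 years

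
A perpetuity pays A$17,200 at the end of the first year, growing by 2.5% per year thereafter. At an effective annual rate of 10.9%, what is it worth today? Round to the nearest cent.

A$204,761.90

PV = PMT / (i − g) = 17200 / (0.109 − 0.025) = 17200 / 0.084000 = 204,761.9048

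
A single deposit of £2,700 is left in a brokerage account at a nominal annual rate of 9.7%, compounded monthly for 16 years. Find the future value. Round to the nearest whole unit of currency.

i = 0.097/12 = 0.00808333 per month; n = 16·12 = 192.
FV = 2,700 × (1 + 0.00808333)^192 = 12,667.1586

£12,667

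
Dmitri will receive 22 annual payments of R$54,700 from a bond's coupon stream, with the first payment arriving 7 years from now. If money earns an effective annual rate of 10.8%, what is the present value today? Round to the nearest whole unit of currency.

R$245,060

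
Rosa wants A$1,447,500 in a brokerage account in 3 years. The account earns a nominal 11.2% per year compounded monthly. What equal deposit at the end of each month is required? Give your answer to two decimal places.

With 12 periods per year: i = 0.00933333, n = 36.
PMT = 1.4475e+06 / ( [(1+0.00933333)^36 − 1] / 0.00933333 ) = 1.4475e+06 / 42.552870 = 34,016.5072

A$34,016.51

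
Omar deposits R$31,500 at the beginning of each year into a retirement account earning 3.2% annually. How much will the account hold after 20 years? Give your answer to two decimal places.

R$891,491.80

FV = 31500 × [(1+0.032)^20 − 1] / 0.032 × (1+i) = 31500 × 28.301327 = 891,491.7984
(annuity-due: payments at period start, so ×(1+i).)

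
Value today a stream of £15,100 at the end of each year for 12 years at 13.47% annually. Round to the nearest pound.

£87,495

Annuity factor a(12|0.1347) = 5.794385; PV = 15100 × 5.794385 = 87,495.2102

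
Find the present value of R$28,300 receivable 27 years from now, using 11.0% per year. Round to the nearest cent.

R$1,690.70

Discount factor = (1+0.11)^(−27) = 0.059742; PV = 28,300 × 0.059742 = 1,690.6979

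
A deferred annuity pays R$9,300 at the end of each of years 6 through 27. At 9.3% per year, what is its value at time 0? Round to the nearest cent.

R$55,043.42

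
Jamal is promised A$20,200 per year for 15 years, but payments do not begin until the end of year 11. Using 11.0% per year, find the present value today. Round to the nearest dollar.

PV at t=10 (ordinary 15-year annuity): 20200 × a(15|0.11) = 20200 × 7.190870 = 145,255.5654
Discount back 10 years: 145,255.5654 × (1+0.11)^(−10) = 145,255.5654 × 0.352184 = 51,156.7556

A$51,157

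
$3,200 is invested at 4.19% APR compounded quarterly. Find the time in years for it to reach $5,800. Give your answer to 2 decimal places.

14.27 years

Periodic rate i = 0.0419/4 = 0.010475.
(1+i)^n = 5800/3200 = 1.81250, so n = ln 1.81250 / ln 1.01048 = 57.0708 quarters
= 57.0708/4 years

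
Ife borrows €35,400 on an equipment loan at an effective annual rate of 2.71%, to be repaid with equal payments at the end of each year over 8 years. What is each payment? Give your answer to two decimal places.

€4,981.45

PMT = 35400 / ( [1 − (1+0.0271)^(−8)] / 0.0271 ) = 35400 / 7.106365 = 4,981.4499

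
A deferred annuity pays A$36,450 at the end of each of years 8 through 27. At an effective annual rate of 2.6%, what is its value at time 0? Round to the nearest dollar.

A$470,322

Value one period before first payment (t=7): 36450 × [1 − (1+0.026)^(−20)] / 0.026 = 36450 × 15.442910 = 562,894.0823
Discount back 7 years: 562,894.0823 × (1+0.026)^(−7) = 562,894.0823 × 0.835542 = 470,321.8522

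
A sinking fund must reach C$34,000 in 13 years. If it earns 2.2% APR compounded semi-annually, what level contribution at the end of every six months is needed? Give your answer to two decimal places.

C$1,136.72

Periodic rate i = 0.022/2 = 0.011; n = 13 × 2 = 26 periods.
PMT = 34000 / ( [(1+0.011)^26 − 1] / 0.011 ) = 34000 / 29.910500 = 1,136.7246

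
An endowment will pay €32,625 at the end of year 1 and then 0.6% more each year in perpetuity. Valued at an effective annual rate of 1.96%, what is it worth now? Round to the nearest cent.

PV = PMT / (i − g) = 32625 / (0.0196 − 0.006) = 32625 / 0.013600 = 2,398,897.0588

€2,398,897.06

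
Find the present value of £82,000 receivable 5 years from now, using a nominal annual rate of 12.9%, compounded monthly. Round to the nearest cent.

£43,170.68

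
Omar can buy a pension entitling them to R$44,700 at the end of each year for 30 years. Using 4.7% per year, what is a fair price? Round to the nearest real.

Annuity factor a(30|0.047) = 15.912436; PV = 44700 × 15.912436 = 711,285.8953

R$711,286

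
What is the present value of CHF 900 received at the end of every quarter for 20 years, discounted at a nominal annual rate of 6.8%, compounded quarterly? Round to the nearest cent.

CHF 39,197.04

i = 0.068/4 = 0.017 per quarter; n = 20·4 = 80.
PV = PMT · [1 − (1+i)^(−n)] / i = 900 · 43.552270 = 39,197.0433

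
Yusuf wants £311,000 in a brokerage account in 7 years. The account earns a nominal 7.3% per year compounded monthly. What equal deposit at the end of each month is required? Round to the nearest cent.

£2,847.65

i = 0.073/12 = 0.00608333 per month; n = 7·12 = 84.
PMT = 311000 / ( [(1+0.00608333)^84 − 1] / 0.00608333 ) = 311000 / 109.212960 = 2,847.6474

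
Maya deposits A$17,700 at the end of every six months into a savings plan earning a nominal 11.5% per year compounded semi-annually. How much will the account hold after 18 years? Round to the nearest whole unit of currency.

Periodic rate i = 0.115/2 = 0.0575; n = 18 × 2 = 36 periods.
FV = 17700 × [(1+0.0575)^36 − 1] / 0.0575 = 17700 × 112.753158 = 1,995,730.8935

A$1,995,731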